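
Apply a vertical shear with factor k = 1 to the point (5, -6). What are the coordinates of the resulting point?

Shear matrix for vertical shear with factor k = 1:
[[1, 0], [1, 1]]
Result: (5, -6) → (5, -1)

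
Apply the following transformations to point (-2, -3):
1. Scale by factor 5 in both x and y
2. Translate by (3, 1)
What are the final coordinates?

Step 1: Scale (-2, -3) by 5 → (-10, -15)
Step 2: Translate by (3, 1) → (-7, -14)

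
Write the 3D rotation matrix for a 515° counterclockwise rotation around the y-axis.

Rotation matrix for counterclockwise 515° around y-axis:
cos(515°) = -0.9063, sin(515°) = 0.4226
Result: [[-0.9063, 0, 0.4226], [0, 1, 0], [-0.4226, 0, -0.9063]]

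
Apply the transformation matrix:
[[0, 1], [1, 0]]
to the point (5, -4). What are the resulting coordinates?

Matrix multiplication:
[[0, 1], [1, 0]] × [5, -4]ᵀ
= [(0)(5) + (1)(-4), (1)(5) + (0)(-4)]ᵀ
= [-4, 5]ᵀ
Result: (-4, 5)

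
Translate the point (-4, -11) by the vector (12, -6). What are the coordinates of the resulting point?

Translation by (12, -6) (homogeneous matrix [[1, 0, 12], [0, 1, -6], [0, 0, 1]]):
x' = -4 + 12 = 8
y' = -11 + -6 = -17
Result: (8, -17)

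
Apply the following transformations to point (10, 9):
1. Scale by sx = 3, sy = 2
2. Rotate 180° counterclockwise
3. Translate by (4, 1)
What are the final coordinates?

Step 1: Scale → (30, 18)
Step 2: Rotate 180° → (-30, -18)
Step 3: Translate → (-26, -17)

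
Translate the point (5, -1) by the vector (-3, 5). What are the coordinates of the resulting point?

Translation by (-3, 5) (homogeneous matrix [[1, 0, -3], [0, 1, 5], [0, 0, 1]]):
x' = 5 + -3 = 2
y' = -1 + 5 = 4
Result: (2, 4)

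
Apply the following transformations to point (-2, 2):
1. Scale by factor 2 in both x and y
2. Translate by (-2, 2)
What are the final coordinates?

Step 1: Scale (-2, 2) by 2 → (-4, 4)
Step 2: Translate by (-2, 2) → (-6, 6)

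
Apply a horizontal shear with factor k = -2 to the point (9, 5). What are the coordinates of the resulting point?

Shear matrix for horizontal shear with factor k = -2:
[[1, -2], [0, 1]]
Result: (9, 5) → (-1, 5)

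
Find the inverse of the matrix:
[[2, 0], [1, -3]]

For [[a,b],[c,d]], inverse = (1/det)·[[d,-b],[-c,a]]
det = (2)(-3) - (0)(1) = -6 - 0 = -6
Inverse = (1/-6)·[[-3, 0], [-1, 2]]
= [[1/2, 0], [1/6, -1/3]]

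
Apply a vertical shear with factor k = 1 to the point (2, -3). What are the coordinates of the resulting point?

Shear matrix for vertical shear with factor k = 1:
[[1, 0], [1, 1]]
Result: (2, -3) → (2, -1)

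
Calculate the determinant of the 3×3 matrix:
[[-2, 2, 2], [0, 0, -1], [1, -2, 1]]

Expansion along first row:
det = -2·det([[0,-1],[-2,1]]) - 2·det([[0,-1],[1,1]]) + 2·det([[0,0],[1,-2]])
    = -2·(0·1 - -1·-2) - 2·(0·1 - -1·1) + 2·(0·-2 - 0·1)
    = -2·-2 - 2·1 + 2·0
    = 4 + -2 + 0 = 2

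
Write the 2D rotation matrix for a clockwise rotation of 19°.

Rotation matrix formula: [[cos θ, -sin θ], [sin θ, cos θ]]
A clockwise rotation by 19° is equivalent to a counterclockwise rotation by -19°.
For θ = -19°:
cos(-19°) = 0.9455
sin(-19°) = -0.3256
Result: [[0.9455, 0.3256], [-0.3256, 0.9455]]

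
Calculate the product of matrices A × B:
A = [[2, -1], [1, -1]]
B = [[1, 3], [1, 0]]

Matrix multiplication:
C[0][0] = 2×1 + -1×1 = 1
C[0][1] = 2×3 + -1×0 = 6
C[1][0] = 1×1 + -1×1 = 0
C[1][1] = 1×3 + -1×0 = 3
Result: [[1, 6], [0, 3]]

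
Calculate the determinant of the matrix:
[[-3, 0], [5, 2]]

For a 2×2 matrix [[a, b], [c, d]], det = ad - bc
det = (-3)(2) - (0)(5) = -6 - 0 = -6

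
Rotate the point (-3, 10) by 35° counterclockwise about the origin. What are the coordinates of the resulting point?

Rotation matrix for 35°: [[cos 35°, -sin 35°], [sin 35°, cos 35°]] ≈ [[0.819152, -0.573576], [0.573576, 0.819152]]
[[0.819152, -0.573576], [0.573576, 0.819152]] × [-3, 10]ᵀ ≈ [-8.1932, 6.4708]ᵀ
Result: (-8.1932, 6.4708)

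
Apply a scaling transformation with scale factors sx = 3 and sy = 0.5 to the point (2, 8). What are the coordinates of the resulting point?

Scaling matrix:
[[3, 0], [0, 0.50]]
Result: (2 × 3, 8 × 0.5) = (6, 4)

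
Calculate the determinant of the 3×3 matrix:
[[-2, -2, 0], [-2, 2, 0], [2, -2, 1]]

Expansion along first row:
det = -2·det([[2,0],[-2,1]]) - -2·det([[-2,0],[2,1]]) + 0·det([[-2,2],[2,-2]])
    = -2·(2·1 - 0·-2) - -2·(-2·1 - 0·2) + 0·(-2·-2 - 2·2)
    = -2·2 - -2·-2 + 0·0
    = -4 + -4 + 0 = -8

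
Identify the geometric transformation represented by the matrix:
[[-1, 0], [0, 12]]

This matrix represents: non-uniform scaling by sx = -1, sy = 12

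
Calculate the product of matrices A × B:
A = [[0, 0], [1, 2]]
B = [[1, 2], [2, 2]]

Matrix multiplication:
C[0][0] = 0×1 + 0×2 = 0
C[0][1] = 0×2 + 0×2 = 0
C[1][0] = 1×1 + 2×2 = 5
C[1][1] = 1×2 + 2×2 = 6
Result: [[0, 0], [5, 6]]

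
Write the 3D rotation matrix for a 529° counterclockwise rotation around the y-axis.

Rotation matrix for counterclockwise 529° around y-axis:
cos(529°) = -0.9816, sin(529°) = 0.1908
Result: [[-0.9816, 0, 0.1908], [0, 1, 0], [-0.1908, 0, -0.9816]]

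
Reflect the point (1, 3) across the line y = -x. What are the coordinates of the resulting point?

Reflection across line y = -x: (1, 3) → (-3, -1)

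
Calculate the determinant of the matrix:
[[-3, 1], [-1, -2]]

For a 2×2 matrix [[a, b], [c, d]], det = ad - bc
det = (-3)(-2) - (1)(-1) = 6 - -1 = 7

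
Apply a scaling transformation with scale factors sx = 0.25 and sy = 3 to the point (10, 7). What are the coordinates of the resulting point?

Scaling matrix:
[[0.25, 0], [0, 3]]
Result: (10 × 0.25, 7 × 3) = (2.5, 21)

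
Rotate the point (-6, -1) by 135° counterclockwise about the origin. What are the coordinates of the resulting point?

Rotation matrix for 135°: [[cos 135°, -sin 135°], [sin 135°, cos 135°]] ≈ [[-0.707107, -0.707107], [0.707107, -0.707107]]
[[-0.707107, -0.707107], [0.707107, -0.707107]] × [-6, -1]ᵀ ≈ [4.9497, -3.5355]ᵀ
Result: (4.9497, -3.5355)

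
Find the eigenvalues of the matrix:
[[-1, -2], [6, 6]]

Characteristic equation: det(A - λI) = 0
λ² - (trace)λ + (det) = 0
trace = -1 + 6 = 5, det = (-1)(6) - (-2)(6) = 6
λ² - (5)λ + (6) = 0
λ = (5 ± √((5)² - 4·(6))) / 2 = (5 ± √1) / 2
Solving: λ = 2, 3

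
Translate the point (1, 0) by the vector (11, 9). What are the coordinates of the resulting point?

Translation by (11, 9) (homogeneous matrix [[1, 0, 11], [0, 1, 9], [0, 0, 1]]):
x' = 1 + 11 = 12
y' = 0 + 9 = 9
Result: (12, 9)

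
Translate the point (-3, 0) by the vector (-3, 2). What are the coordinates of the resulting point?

Translation by (-3, 2) (homogeneous matrix [[1, 0, -3], [0, 1, 2], [0, 0, 1]]):
x' = -3 + -3 = -6
y' = 0 + 2 = 2
Result: (-6, 2)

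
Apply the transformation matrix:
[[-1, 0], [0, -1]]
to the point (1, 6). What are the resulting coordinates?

Matrix multiplication:
[[-1, 0], [0, -1]] × [1, 6]ᵀ
= [(-1)(1) + (0)(6), (0)(1) + (-1)(6)]ᵀ
= [-1, -6]ᵀ
Result: (-1, -6)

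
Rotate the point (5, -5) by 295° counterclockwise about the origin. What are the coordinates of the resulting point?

Rotation matrix for 295°: [[cos 295°, -sin 295°], [sin 295°, cos 295°]] ≈ [[0.422618, 0.906308], [-0.906308, 0.422618]]
[[0.422618, 0.906308], [-0.906308, 0.422618]] × [5, -5]ᵀ ≈ [-2.4184, -6.6446]ᵀ
Result: (-2.4184, -6.6446)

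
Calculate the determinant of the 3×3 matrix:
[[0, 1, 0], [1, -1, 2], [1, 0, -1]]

Expansion along first row:
det = 0·det([[-1,2],[0,-1]]) - 1·det([[1,2],[1,-1]]) + 0·det([[1,-1],[1,0]])
    = 0·(-1·-1 - 2·0) - 1·(1·-1 - 2·1) + 0·(1·0 - -1·1)
    = 0·1 - 1·-3 + 0·1
    = 0 + 3 + 0 = 3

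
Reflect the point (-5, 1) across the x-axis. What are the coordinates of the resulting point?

Reflection across x-axis: (-5, 1) → (-5, -1)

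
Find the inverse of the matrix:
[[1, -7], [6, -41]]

For [[a,b],[c,d]], inverse = (1/det)·[[d,-b],[-c,a]]
det = (1)(-41) - (-7)(6) = -41 - -42 = 1
Inverse = [[-41, 7], [-6, 1]]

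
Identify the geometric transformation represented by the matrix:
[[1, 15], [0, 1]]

This matrix represents: horizontal shear with factor 15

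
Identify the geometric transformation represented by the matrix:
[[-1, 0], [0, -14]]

This matrix represents: non-uniform scaling by sx = -1, sy = -14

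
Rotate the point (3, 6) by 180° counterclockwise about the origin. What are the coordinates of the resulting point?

Rotation matrix for 180°: [[cos 180°, -sin 180°], [sin 180°, cos 180°]] = [[-1, 0], [0, -1]]
[[-1, 0], [0, -1]] × [3, 6]ᵀ = [-3, -6]ᵀ
Result: (-3, -6)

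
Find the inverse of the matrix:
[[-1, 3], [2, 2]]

For [[a,b],[c,d]], inverse = (1/det)·[[d,-b],[-c,a]]
det = (-1)(2) - (3)(2) = -2 - 6 = -8
Inverse = (1/-8)·[[2, -3], [-2, -1]]
= [[-1/4, 3/8], [1/4, 1/8]]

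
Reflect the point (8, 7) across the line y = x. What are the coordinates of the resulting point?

Reflection across line y = x: (8, 7) → (7, 8)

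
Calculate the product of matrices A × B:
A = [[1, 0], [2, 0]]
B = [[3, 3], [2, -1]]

Matrix multiplication:
C[0][0] = 1×3 + 0×2 = 3
C[0][1] = 1×3 + 0×-1 = 3
C[1][0] = 2×3 + 0×2 = 6
C[1][1] = 2×3 + 0×-1 = 6
Result: [[3, 3], [6, 6]]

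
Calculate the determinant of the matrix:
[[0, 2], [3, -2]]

For a 2×2 matrix [[a, b], [c, d]], det = ad - bc
det = (0)(-2) - (2)(3) = 0 - 6 = -6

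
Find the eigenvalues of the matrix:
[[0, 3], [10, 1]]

Characteristic equation: det(A - λI) = 0
λ² - (trace)λ + (det) = 0
trace = 0 + 1 = 1, det = (0)(1) - (3)(10) = -30
λ² - (1)λ + (-30) = 0
λ = (1 ± √((1)² - 4·(-30))) / 2 = (1 ± √121) / 2
Solving: λ = -5, 6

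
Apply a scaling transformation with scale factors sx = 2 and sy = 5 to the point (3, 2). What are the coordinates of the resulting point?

Scaling matrix:
[[2, 0], [0, 5]]
Result: (3 × 2, 2 × 5) = (6, 10)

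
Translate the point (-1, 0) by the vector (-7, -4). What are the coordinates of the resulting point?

Translation by (-7, -4) (homogeneous matrix [[1, 0, -7], [0, 1, -4], [0, 0, 1]]):
x' = -1 + -7 = -8
y' = 0 + -4 = -4
Result: (-8, -4)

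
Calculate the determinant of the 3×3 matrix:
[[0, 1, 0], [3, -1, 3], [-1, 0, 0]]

Expansion along first row:
det = 0·det([[-1,3],[0,0]]) - 1·det([[3,3],[-1,0]]) + 0·det([[3,-1],[-1,0]])
    = 0·(-1·0 - 3·0) - 1·(3·0 - 3·-1) + 0·(3·0 - -1·-1)
    = 0·0 - 1·3 + 0·-1
    = 0 + -3 + 0 = -3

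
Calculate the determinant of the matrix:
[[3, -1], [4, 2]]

For a 2×2 matrix [[a, b], [c, d]], det = ad - bc
det = (3)(2) - (-1)(4) = 6 - -4 = 10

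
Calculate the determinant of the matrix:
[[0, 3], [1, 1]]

For a 2×2 matrix [[a, b], [c, d]], det = ad - bc
det = (0)(1) - (3)(1) = 0 - 3 = -3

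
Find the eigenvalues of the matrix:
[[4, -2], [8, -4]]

Characteristic equation: det(A - λI) = 0
λ² - (trace)λ + (det) = 0
trace = 4 + -4 = 0, det = (4)(-4) - (-2)(8) = 0
λ² - (0)λ + (0) = 0
λ = (0 ± √((0)² - 4·(0))) / 2 = (0 ± √0) / 2
Solving: λ = 0, 0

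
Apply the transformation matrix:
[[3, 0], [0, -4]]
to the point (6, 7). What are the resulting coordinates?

Matrix multiplication:
[[3, 0], [0, -4]] × [6, 7]ᵀ
= [(3)(6) + (0)(7), (0)(6) + (-4)(7)]ᵀ
= [18, -28]ᵀ
Result: (18, -28)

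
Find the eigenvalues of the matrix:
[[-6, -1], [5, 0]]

Characteristic equation: det(A - λI) = 0
λ² - (trace)λ + (det) = 0
trace = -6 + 0 = -6, det = (-6)(0) - (-1)(5) = 5
λ² - (-6)λ + (5) = 0
λ = (-6 ± √((-6)² - 4·(5))) / 2 = (-6 ± √16) / 2
Solving: λ = -5, -1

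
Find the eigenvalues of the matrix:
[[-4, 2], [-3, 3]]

Characteristic equation: det(A - λI) = 0
λ² - (trace)λ + (det) = 0
trace = -4 + 3 = -1, det = (-4)(3) - (2)(-3) = -6
λ² - (-1)λ + (-6) = 0
λ = (-1 ± √((-1)² - 4·(-6))) / 2 = (-1 ± √25) / 2
Solving: λ = -3, 2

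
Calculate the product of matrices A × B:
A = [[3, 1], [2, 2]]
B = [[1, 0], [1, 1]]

Matrix multiplication:
C[0][0] = 3×1 + 1×1 = 4
C[0][1] = 3×0 + 1×1 = 1
C[1][0] = 2×1 + 2×1 = 4
C[1][1] = 2×0 + 2×1 = 2
Result: [[4, 1], [4, 2]]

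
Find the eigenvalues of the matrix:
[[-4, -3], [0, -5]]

Characteristic equation: det(A - λI) = 0
λ² - (trace)λ + (det) = 0
trace = -4 + -5 = -9, det = (-4)(-5) - (-3)(0) = 20
λ² - (-9)λ + (20) = 0
λ = (-9 ± √((-9)² - 4·(20))) / 2 = (-9 ± √1) / 2
Solving: λ = -5, -4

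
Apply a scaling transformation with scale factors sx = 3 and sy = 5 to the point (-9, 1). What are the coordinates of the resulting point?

Scaling matrix:
[[3, 0], [0, 5]]
Result: (-9 × 3, 1 × 5) = (-27, 5)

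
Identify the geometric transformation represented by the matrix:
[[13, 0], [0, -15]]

This matrix represents: non-uniform scaling by sx = 13, sy = -15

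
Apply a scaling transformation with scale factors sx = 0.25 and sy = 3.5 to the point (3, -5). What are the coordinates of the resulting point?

Scaling matrix:
[[0.25, 0], [0, 3.50]]
Result: (3 × 0.25, -5 × 3.5) = (0.75, -17.5)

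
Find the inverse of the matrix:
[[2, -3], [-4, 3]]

For [[a,b],[c,d]], inverse = (1/det)·[[d,-b],[-c,a]]
det = (2)(3) - (-3)(-4) = 6 - 12 = -6
Inverse = (1/-6)·[[3, 3], [4, 2]]
= [[-1/2, -1/2], [-2/3, -1/3]]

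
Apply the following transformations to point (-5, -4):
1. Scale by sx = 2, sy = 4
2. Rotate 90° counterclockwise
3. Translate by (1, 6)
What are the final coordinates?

Step 1: Scale → (-10, -16)
Step 2: Rotate 90° → (16, -10)
Step 3: Translate → (17, -4)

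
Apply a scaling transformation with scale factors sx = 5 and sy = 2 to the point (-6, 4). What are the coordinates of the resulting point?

Scaling matrix:
[[5, 0], [0, 2]]
Result: (-6 × 5, 4 × 2) = (-30, 8)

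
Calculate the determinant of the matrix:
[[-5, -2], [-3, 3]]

For a 2×2 matrix [[a, b], [c, d]], det = ad - bc
det = (-5)(3) - (-2)(-3) = -15 - 6 = -21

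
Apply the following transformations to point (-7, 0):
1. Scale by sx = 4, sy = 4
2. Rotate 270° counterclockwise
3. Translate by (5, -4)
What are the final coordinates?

Step 1: Scale → (-28, 0)
Step 2: Rotate 270° → (0, 28)
Step 3: Translate → (5, 24)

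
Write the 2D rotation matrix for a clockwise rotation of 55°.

Rotation matrix formula: [[cos θ, -sin θ], [sin θ, cos θ]]
A clockwise rotation by 55° is equivalent to a counterclockwise rotation by -55°.
For θ = -55°:
cos(-55°) = 0.5736
sin(-55°) = -0.8192
Result: [[0.5736, 0.8192], [-0.8192, 0.5736]]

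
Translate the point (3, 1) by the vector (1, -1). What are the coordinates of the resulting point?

Translation by (1, -1) (homogeneous matrix [[1, 0, 1], [0, 1, -1], [0, 0, 1]]):
x' = 3 + 1 = 4
y' = 1 + -1 = 0
Result: (4, 0)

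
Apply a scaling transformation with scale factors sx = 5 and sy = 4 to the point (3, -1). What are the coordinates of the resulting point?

Scaling matrix:
[[5, 0], [0, 4]]
Result: (3 × 5, -1 × 4) = (15, -4)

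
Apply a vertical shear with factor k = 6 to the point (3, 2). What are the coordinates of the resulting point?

Shear matrix for vertical shear with factor k = 6:
[[1, 0], [6, 1]]
Result: (3, 2) → (3, 20)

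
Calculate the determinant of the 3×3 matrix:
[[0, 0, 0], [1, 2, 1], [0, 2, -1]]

Expansion along first row:
det = 0·det([[2,1],[2,-1]]) - 0·det([[1,1],[0,-1]]) + 0·det([[1,2],[0,2]])
    = 0·(2·-1 - 1·2) - 0·(1·-1 - 1·0) + 0·(1·2 - 2·0)
    = 0·-4 - 0·-1 + 0·2
    = 0 + 0 + 0 = 0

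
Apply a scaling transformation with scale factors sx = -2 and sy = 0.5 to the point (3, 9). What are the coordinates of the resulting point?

Scaling matrix:
[[-2, 0], [0, 0.50]]
Result: (3 × -2, 9 × 0.5) = (-6, 4.5)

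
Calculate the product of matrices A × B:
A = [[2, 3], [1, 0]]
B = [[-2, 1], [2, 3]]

Matrix multiplication:
C[0][0] = 2×-2 + 3×2 = 2
C[0][1] = 2×1 + 3×3 = 11
C[1][0] = 1×-2 + 0×2 = -2
C[1][1] = 1×1 + 0×3 = 1
Result: [[2, 11], [-2, 1]]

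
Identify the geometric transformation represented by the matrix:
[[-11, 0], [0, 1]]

This matrix represents: non-uniform scaling by sx = -11, sy = 1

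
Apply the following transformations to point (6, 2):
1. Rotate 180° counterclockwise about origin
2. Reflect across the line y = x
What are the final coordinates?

Step 1: Rotate 180° → (-6, -2)
Step 2: Reflect across line y = x → (-2, -6)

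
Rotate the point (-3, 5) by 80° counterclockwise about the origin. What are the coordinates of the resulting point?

Rotation matrix for 80°: [[cos 80°, -sin 80°], [sin 80°, cos 80°]] ≈ [[0.173648, -0.984808], [0.984808, 0.173648]]
[[0.173648, -0.984808], [0.984808, 0.173648]] × [-3, 5]ᵀ ≈ [-5.4450, -2.0862]ᵀ
Result: (-5.4450, -2.0862)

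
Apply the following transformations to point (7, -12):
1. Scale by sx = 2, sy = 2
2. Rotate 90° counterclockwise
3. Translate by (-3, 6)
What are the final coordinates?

Step 1: Scale → (14, -24)
Step 2: Rotate 90° → (24, 14)
Step 3: Translate → (21, 20)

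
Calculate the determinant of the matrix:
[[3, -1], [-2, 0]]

For a 2×2 matrix [[a, b], [c, d]], det = ad - bc
det = (3)(0) - (-1)(-2) = 0 - 2 = -2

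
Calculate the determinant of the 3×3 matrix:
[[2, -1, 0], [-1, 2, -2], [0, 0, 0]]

Expansion along first row:
det = 2·det([[2,-2],[0,0]]) - -1·det([[-1,-2],[0,0]]) + 0·det([[-1,2],[0,0]])
    = 2·(2·0 - -2·0) - -1·(-1·0 - -2·0) + 0·(-1·0 - 2·0)
    = 2·0 - -1·0 + 0·0
    = 0 + 0 + 0 = 0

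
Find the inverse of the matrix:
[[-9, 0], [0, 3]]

For [[a,b],[c,d]], inverse = (1/det)·[[d,-b],[-c,a]]
det = (-9)(3) - (0)(0) = -27 - 0 = -27
Inverse = (1/-27)·[[3, 0], [0, -9]]
= [[-1/9, 0], [0, 1/3]]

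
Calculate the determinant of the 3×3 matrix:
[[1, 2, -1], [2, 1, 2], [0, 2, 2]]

Expansion along first row:
det = 1·det([[1,2],[2,2]]) - 2·det([[2,2],[0,2]]) + -1·det([[2,1],[0,2]])
    = 1·(1·2 - 2·2) - 2·(2·2 - 2·0) + -1·(2·2 - 1·0)
    = 1·-2 - 2·4 + -1·4
    = -2 + -8 + -4 = -14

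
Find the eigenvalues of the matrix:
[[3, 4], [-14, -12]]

Characteristic equation: det(A - λI) = 0
λ² - (trace)λ + (det) = 0
trace = 3 + -12 = -9, det = (3)(-12) - (4)(-14) = 20
λ² - (-9)λ + (20) = 0
λ = (-9 ± √((-9)² - 4·(20))) / 2 = (-9 ± √1) / 2
Solving: λ = -5, -4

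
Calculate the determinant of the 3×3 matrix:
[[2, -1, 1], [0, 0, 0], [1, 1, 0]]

Expansion along first row:
det = 2·det([[0,0],[1,0]]) - -1·det([[0,0],[1,0]]) + 1·det([[0,0],[1,1]])
    = 2·(0·0 - 0·1) - -1·(0·0 - 0·1) + 1·(0·1 - 0·1)
    = 2·0 - -1·0 + 1·0
    = 0 + 0 + 0 = 0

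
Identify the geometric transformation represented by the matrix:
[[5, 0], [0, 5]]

This matrix represents: uniform scaling by factor 5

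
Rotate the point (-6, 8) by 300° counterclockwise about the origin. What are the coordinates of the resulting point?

Rotation matrix for 300°: [[cos 300°, -sin 300°], [sin 300°, cos 300°]] ≈ [[0.500000, 0.866025], [-0.866025, 0.500000]]
[[0.500000, 0.866025], [-0.866025, 0.500000]] × [-6, 8]ᵀ ≈ [3.9282, 9.1962]ᵀ
Result: (3.9282, 9.1962)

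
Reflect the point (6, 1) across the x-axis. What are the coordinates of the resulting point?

Reflection across x-axis: (6, 1) → (6, -1)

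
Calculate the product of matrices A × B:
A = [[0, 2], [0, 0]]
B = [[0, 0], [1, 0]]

Matrix multiplication:
C[0][0] = 0×0 + 2×1 = 2
C[0][1] = 0×0 + 2×0 = 0
C[1][0] = 0×0 + 0×1 = 0
C[1][1] = 0×0 + 0×0 = 0
Result: [[2, 0], [0, 0]]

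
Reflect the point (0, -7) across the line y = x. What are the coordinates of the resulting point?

Reflection across line y = x: (0, -7) → (-7, 0)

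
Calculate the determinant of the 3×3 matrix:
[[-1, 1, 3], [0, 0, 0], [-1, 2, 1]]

Expansion along first row:
det = -1·det([[0,0],[2,1]]) - 1·det([[0,0],[-1,1]]) + 3·det([[0,0],[-1,2]])
    = -1·(0·1 - 0·2) - 1·(0·1 - 0·-1) + 3·(0·2 - 0·-1)
    = -1·0 - 1·0 + 3·0
    = 0 + 0 + 0 = 0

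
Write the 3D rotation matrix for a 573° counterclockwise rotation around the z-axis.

Rotation matrix for counterclockwise 573° around z-axis:
cos(573°) = -0.8387, sin(573°) = -0.5446
Result: [[-0.8387, 0.5446, 0], [-0.5446, -0.8387, 0], [0, 0, 1]]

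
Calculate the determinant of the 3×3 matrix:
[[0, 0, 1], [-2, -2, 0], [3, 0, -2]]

Expansion along first row:
det = 0·det([[-2,0],[0,-2]]) - 0·det([[-2,0],[3,-2]]) + 1·det([[-2,-2],[3,0]])
    = 0·(-2·-2 - 0·0) - 0·(-2·-2 - 0·3) + 1·(-2·0 - -2·3)
    = 0·4 - 0·4 + 1·6
    = 0 + 0 + 6 = 6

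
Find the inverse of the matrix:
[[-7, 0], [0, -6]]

For [[a,b],[c,d]], inverse = (1/det)·[[d,-b],[-c,a]]
det = (-7)(-6) - (0)(0) = 42 - 0 = 42
Inverse = (1/42)·[[-6, 0], [0, -7]]
= [[-1/7, 0], [0, -1/6]]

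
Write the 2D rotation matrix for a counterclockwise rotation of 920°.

Rotation matrix formula: [[cos θ, -sin θ], [sin θ, cos θ]]
For θ = 920°:
cos(920°) = -0.9397
sin(920°) = -0.3420
Result: [[-0.9397, 0.3420], [-0.3420, -0.9397]]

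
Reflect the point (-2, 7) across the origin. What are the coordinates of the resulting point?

Reflection across origin: (-2, 7) → (2, -7)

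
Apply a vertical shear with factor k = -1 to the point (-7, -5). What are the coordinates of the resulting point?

Shear matrix for vertical shear with factor k = -1:
[[1, 0], [-1, 1]]
Result: (-7, -5) → (-7, 2)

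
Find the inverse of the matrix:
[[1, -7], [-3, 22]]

For [[a,b],[c,d]], inverse = (1/det)·[[d,-b],[-c,a]]
det = (1)(22) - (-7)(-3) = 22 - 21 = 1
Inverse = [[22, 7], [3, 1]]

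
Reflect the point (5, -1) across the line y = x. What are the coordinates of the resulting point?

Reflection across line y = x: (5, -1) → (-1, 5)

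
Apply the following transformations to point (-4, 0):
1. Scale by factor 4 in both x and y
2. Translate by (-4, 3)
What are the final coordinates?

Step 1: Scale (-4, 0) by 4 → (-16, 0)
Step 2: Translate by (-4, 3) → (-20, 3)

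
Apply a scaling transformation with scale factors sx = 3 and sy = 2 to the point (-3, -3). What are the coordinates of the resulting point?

Scaling matrix:
[[3, 0], [0, 2]]
Result: (-3 × 3, -3 × 2) = (-9, -6)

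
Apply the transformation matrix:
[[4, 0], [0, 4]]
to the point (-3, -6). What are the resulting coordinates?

Matrix multiplication:
[[4, 0], [0, 4]] × [-3, -6]ᵀ
= [(4)(-3) + (0)(-6), (0)(-3) + (4)(-6)]ᵀ
= [-12, -24]ᵀ
Result: (-12, -24)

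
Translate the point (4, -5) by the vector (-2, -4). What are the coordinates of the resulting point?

Translation by (-2, -4) (homogeneous matrix [[1, 0, -2], [0, 1, -4], [0, 0, 1]]):
x' = 4 + -2 = 2
y' = -5 + -4 = -9
Result: (2, -9)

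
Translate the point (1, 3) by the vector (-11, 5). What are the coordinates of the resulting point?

Translation by (-11, 5) (homogeneous matrix [[1, 0, -11], [0, 1, 5], [0, 0, 1]]):
x' = 1 + -11 = -10
y' = 3 + 5 = 8
Result: (-10, 8)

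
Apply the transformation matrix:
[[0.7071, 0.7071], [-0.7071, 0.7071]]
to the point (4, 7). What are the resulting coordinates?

Matrix multiplication:
[[0.7071, 0.7071], [-0.7071, 0.7071]] × [4, 7]ᵀ
= [(0.7071)(4) + (0.7071)(7), (-0.7071)(4) + (0.7071)(7)]ᵀ
= [7.7781, 2.1213]ᵀ
Result: (7.7781, 2.1213)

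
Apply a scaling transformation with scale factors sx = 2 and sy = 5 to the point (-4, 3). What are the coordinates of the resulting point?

Scaling matrix:
[[2, 0], [0, 5]]
Result: (-4 × 2, 3 × 5) = (-8, 15)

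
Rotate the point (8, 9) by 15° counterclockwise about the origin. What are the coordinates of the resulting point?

Rotation matrix for 15°: [[cos 15°, -sin 15°], [sin 15°, cos 15°]] ≈ [[0.965926, -0.258819], [0.258819, 0.965926]]
[[0.965926, -0.258819], [0.258819, 0.965926]] × [8, 9]ᵀ ≈ [5.3980, 10.7639]ᵀ
Result: (5.3980, 10.7639)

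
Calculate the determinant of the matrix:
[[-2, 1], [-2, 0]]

For a 2×2 matrix [[a, b], [c, d]], det = ad - bc
det = (-2)(0) - (1)(-2) = 0 - -2 = 2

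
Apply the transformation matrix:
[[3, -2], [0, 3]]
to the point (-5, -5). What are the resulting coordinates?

Matrix multiplication:
[[3, -2], [0, 3]] × [-5, -5]ᵀ
= [(3)(-5) + (-2)(-5), (0)(-5) + (3)(-5)]ᵀ
= [-5, -15]ᵀ
Result: (-5, -15)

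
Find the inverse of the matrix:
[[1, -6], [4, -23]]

For [[a,b],[c,d]], inverse = (1/det)·[[d,-b],[-c,a]]
det = (1)(-23) - (-6)(4) = -23 - -24 = 1
Inverse = [[-23, 6], [-4, 1]]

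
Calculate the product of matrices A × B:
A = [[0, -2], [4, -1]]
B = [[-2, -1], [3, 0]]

Matrix multiplication:
C[0][0] = 0×-2 + -2×3 = -6
C[0][1] = 0×-1 + -2×0 = 0
C[1][0] = 4×-2 + -1×3 = -11
C[1][1] = 4×-1 + -1×0 = -4
Result: [[-6, 0], [-11, -4]]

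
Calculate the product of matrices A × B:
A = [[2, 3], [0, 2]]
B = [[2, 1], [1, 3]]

Matrix multiplication:
C[0][0] = 2×2 + 3×1 = 7
C[0][1] = 2×1 + 3×3 = 11
C[1][0] = 0×2 + 2×1 = 2
C[1][1] = 0×1 + 2×3 = 6
Result: [[7, 11], [2, 6]]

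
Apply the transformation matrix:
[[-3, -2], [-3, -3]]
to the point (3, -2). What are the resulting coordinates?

Matrix multiplication:
[[-3, -2], [-3, -3]] × [3, -2]ᵀ
= [(-3)(3) + (-2)(-2), (-3)(3) + (-3)(-2)]ᵀ
= [-5, -3]ᵀ
Result: (-5, -3)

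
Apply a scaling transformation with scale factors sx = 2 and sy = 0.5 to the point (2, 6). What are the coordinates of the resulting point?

Scaling matrix:
[[2, 0], [0, 0.50]]
Result: (2 × 2, 6 × 0.5) = (4, 3)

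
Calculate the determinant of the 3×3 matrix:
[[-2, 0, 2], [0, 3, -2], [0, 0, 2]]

Expansion along first row:
det = -2·det([[3,-2],[0,2]]) - 0·det([[0,-2],[0,2]]) + 2·det([[0,3],[0,0]])
    = -2·(3·2 - -2·0) - 0·(0·2 - -2·0) + 2·(0·0 - 3·0)
    = -2·6 - 0·0 + 2·0
    = -12 + 0 + 0 = -12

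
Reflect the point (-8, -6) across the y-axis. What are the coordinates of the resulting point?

Reflection across y-axis: (-8, -6) → (8, -6)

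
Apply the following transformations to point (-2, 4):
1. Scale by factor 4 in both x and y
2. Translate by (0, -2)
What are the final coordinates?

Step 1: Scale (-2, 4) by 4 → (-8, 16)
Step 2: Translate by (0, -2) → (-8, 14)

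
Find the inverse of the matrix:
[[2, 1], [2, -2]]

For [[a,b],[c,d]], inverse = (1/det)·[[d,-b],[-c,a]]
det = (2)(-2) - (1)(2) = -4 - 2 = -6
Inverse = (1/-6)·[[-2, -1], [-2, 2]]
= [[1/3, 1/6], [1/3, -1/3]]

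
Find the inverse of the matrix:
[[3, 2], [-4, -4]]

For [[a,b],[c,d]], inverse = (1/det)·[[d,-b],[-c,a]]
det = (3)(-4) - (2)(-4) = -12 - -8 = -4
Inverse = (1/-4)·[[-4, -2], [4, 3]]
= [[1, 1/2], [-1, -3/4]]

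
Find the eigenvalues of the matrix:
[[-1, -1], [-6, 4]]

Characteristic equation: det(A - λI) = 0
λ² - (trace)λ + (det) = 0
trace = -1 + 4 = 3, det = (-1)(4) - (-1)(-6) = -10
λ² - (3)λ + (-10) = 0
λ = (3 ± √((3)² - 4·(-10))) / 2 = (3 ± √49) / 2
Solving: λ = -2, 5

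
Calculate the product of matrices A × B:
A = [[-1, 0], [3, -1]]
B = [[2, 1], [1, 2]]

Matrix multiplication:
C[0][0] = -1×2 + 0×1 = -2
C[0][1] = -1×1 + 0×2 = -1
C[1][0] = 3×2 + -1×1 = 5
C[1][1] = 3×1 + -1×2 = 1
Result: [[-2, -1], [5, 1]]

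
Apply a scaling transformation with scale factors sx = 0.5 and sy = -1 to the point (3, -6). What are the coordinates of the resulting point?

Scaling matrix:
[[0.50, 0], [0, -1]]
Result: (3 × 0.5, -6 × -1) = (1.5, 6)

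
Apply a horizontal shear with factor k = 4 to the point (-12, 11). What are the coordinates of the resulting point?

Shear matrix for horizontal shear with factor k = 4:
[[1, 4], [0, 1]]
Result: (-12, 11) → (32, 11)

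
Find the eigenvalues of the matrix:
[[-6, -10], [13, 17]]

Characteristic equation: det(A - λI) = 0
λ² - (trace)λ + (det) = 0
trace = -6 + 17 = 11, det = (-6)(17) - (-10)(13) = 28
λ² - (11)λ + (28) = 0
λ = (11 ± √((11)² - 4·(28))) / 2 = (11 ± √9) / 2
Solving: λ = 4, 7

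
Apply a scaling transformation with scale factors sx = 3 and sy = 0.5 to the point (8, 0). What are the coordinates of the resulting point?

Scaling matrix:
[[3, 0], [0, 0.50]]
Result: (8 × 3, 0 × 0.5) = (24, 0)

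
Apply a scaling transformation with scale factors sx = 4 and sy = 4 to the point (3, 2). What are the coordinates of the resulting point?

Scaling matrix:
[[4, 0], [0, 4]]
Result: (3 × 4, 2 × 4) = (12, 8)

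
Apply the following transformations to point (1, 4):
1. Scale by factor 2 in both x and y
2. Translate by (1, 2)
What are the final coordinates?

Step 1: Scale (1, 4) by 2 → (2, 8)
Step 2: Translate by (1, 2) → (3, 10)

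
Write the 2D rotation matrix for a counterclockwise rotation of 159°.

Rotation matrix formula: [[cos θ, -sin θ], [sin θ, cos θ]]
For θ = 159°:
cos(159°) = -0.9336
sin(159°) = 0.3584
Result: [[-0.9336, -0.3584], [0.3584, -0.9336]]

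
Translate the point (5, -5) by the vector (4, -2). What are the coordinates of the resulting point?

Translation by (4, -2) (homogeneous matrix [[1, 0, 4], [0, 1, -2], [0, 0, 1]]):
x' = 5 + 4 = 9
y' = -5 + -2 = -7
Result: (9, -7)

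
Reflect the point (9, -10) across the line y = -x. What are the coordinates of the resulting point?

Reflection across line y = -x: (9, -10) → (10, -9)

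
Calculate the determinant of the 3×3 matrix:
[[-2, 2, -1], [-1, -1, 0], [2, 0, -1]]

Expansion along first row:
det = -2·det([[-1,0],[0,-1]]) - 2·det([[-1,0],[2,-1]]) + -1·det([[-1,-1],[2,0]])
    = -2·(-1·-1 - 0·0) - 2·(-1·-1 - 0·2) + -1·(-1·0 - -1·2)
    = -2·1 - 2·1 + -1·2
    = -2 + -2 + -2 = -6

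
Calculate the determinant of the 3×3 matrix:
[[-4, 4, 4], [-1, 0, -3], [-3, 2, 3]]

Expansion along first row:
det = -4·det([[0,-3],[2,3]]) - 4·det([[-1,-3],[-3,3]]) + 4·det([[-1,0],[-3,2]])
    = -4·(0·3 - -3·2) - 4·(-1·3 - -3·-3) + 4·(-1·2 - 0·-3)
    = -4·6 - 4·-12 + 4·-2
    = -24 + 48 + -8 = 16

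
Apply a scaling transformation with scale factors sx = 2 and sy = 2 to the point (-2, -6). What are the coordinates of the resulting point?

Scaling matrix:
[[2, 0], [0, 2]]
Result: (-2 × 2, -6 × 2) = (-4, -12)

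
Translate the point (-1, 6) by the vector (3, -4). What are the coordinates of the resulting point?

Translation by (3, -4) (homogeneous matrix [[1, 0, 3], [0, 1, -4], [0, 0, 1]]):
x' = -1 + 3 = 2
y' = 6 + -4 = 2
Result: (2, 2)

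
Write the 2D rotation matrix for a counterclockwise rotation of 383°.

Rotation matrix formula: [[cos θ, -sin θ], [sin θ, cos θ]]
For θ = 383°:
cos(383°) = 0.9205
sin(383°) = 0.3907
Result: [[0.9205, -0.3907], [0.3907, 0.9205]]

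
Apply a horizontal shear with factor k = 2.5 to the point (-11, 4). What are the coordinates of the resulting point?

Shear matrix for horizontal shear with factor k = 2.5:
[[1, 2.50], [0, 1]]
Result: (-11, 4) → (-1, 4)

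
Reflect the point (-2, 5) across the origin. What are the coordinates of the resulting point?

Reflection across origin: (-2, 5) → (2, -5)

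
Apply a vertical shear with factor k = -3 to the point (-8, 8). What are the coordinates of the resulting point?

Shear matrix for vertical shear with factor k = -3:
[[1, 0], [-3, 1]]
Result: (-8, 8) → (-8, 32)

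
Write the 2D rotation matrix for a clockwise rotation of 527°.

Rotation matrix formula: [[cos θ, -sin θ], [sin θ, cos θ]]
A clockwise rotation by 527° is equivalent to a counterclockwise rotation by -527°.
For θ = -527°:
cos(-527°) = -0.9744
sin(-527°) = -0.2250
Result: [[-0.9744, 0.2250], [-0.2250, -0.9744]]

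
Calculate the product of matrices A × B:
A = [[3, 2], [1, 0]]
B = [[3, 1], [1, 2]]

Matrix multiplication:
C[0][0] = 3×3 + 2×1 = 11
C[0][1] = 3×1 + 2×2 = 7
C[1][0] = 1×3 + 0×1 = 3
C[1][1] = 1×1 + 0×2 = 1
Result: [[11, 7], [3, 1]]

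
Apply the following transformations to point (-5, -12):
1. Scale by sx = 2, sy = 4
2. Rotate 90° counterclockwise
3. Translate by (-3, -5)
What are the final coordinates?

Step 1: Scale → (-10, -48)
Step 2: Rotate 90° → (48, -10)
Step 3: Translate → (45, -15)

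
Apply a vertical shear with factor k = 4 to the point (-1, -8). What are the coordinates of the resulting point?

Shear matrix for vertical shear with factor k = 4:
[[1, 0], [4, 1]]
Result: (-1, -8) → (-1, -12)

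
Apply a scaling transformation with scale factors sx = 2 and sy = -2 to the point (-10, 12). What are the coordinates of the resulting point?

Scaling matrix:
[[2, 0], [0, -2]]
Result: (-10 × 2, 12 × -2) = (-20, -24)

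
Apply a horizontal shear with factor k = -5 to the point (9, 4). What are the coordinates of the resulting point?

Shear matrix for horizontal shear with factor k = -5:
[[1, -5], [0, 1]]
Result: (9, 4) → (-11, 4)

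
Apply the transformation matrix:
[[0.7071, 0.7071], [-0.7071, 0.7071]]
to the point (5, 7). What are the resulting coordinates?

Matrix multiplication:
[[0.7071, 0.7071], [-0.7071, 0.7071]] × [5, 7]ᵀ
= [(0.7071)(5) + (0.7071)(7), (-0.7071)(5) + (0.7071)(7)]ᵀ
= [8.4852, 1.4142]ᵀ
Result: (8.4852, 1.4142)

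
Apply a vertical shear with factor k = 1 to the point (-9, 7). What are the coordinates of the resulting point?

Shear matrix for vertical shear with factor k = 1:
[[1, 0], [1, 1]]
Result: (-9, 7) → (-9, -2)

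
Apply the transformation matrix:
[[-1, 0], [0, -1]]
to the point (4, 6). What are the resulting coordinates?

Matrix multiplication:
[[-1, 0], [0, -1]] × [4, 6]ᵀ
= [(-1)(4) + (0)(6), (0)(4) + (-1)(6)]ᵀ
= [-4, -6]ᵀ
Result: (-4, -6)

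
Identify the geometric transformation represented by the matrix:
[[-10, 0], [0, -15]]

This matrix represents: non-uniform scaling by sx = -10, sy = -15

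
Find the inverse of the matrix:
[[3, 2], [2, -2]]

For [[a,b],[c,d]], inverse = (1/det)·[[d,-b],[-c,a]]
det = (3)(-2) - (2)(2) = -6 - 4 = -10
Inverse = (1/-10)·[[-2, -2], [-2, 3]]
= [[1/5, 1/5], [1/5, -3/10]]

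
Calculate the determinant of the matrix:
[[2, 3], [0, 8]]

For a 2×2 matrix [[a, b], [c, d]], det = ad - bc
det = (2)(8) - (3)(0) = 16 - 0 = 16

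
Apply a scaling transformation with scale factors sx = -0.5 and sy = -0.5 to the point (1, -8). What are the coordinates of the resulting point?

Scaling matrix:
[[-0.50, 0], [0, -0.50]]
Result: (1 × -0.5, -8 × -0.5) = (-0.5, 4)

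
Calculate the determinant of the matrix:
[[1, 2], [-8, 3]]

For a 2×2 matrix [[a, b], [c, d]], det = ad - bc
det = (1)(3) - (2)(-8) = 3 - -16 = 19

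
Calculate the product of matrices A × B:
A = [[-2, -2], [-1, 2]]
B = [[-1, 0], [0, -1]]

Matrix multiplication:
C[0][0] = -2×-1 + -2×0 = 2
C[0][1] = -2×0 + -2×-1 = 2
C[1][0] = -1×-1 + 2×0 = 1
C[1][1] = -1×0 + 2×-1 = -2
Result: [[2, 2], [1, -2]]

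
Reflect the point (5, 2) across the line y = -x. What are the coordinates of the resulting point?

Reflection across line y = -x: (5, 2) → (-2, -5)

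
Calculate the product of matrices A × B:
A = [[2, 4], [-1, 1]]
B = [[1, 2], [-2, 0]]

Matrix multiplication:
C[0][0] = 2×1 + 4×-2 = -6
C[0][1] = 2×2 + 4×0 = 4
C[1][0] = -1×1 + 1×-2 = -3
C[1][1] = -1×2 + 1×0 = -2
Result: [[-6, 4], [-3, -2]]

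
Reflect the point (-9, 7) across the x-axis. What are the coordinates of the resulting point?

Reflection across x-axis: (-9, 7) → (-9, -7)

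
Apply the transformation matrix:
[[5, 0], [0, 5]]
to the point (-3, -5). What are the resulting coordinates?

Matrix multiplication:
[[5, 0], [0, 5]] × [-3, -5]ᵀ
= [(5)(-3) + (0)(-5), (0)(-3) + (5)(-5)]ᵀ
= [-15, -25]ᵀ
Result: (-15, -25)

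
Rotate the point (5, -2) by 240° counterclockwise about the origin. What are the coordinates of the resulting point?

Rotation matrix for 240°: [[cos 240°, -sin 240°], [sin 240°, cos 240°]] ≈ [[-0.500000, 0.866025], [-0.866025, -0.500000]]
[[-0.500000, 0.866025], [-0.866025, -0.500000]] × [5, -2]ᵀ ≈ [-4.2321, -3.3301]ᵀ
Result: (-4.2321, -3.3301)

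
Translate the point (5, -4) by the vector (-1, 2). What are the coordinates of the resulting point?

Translation by (-1, 2) (homogeneous matrix [[1, 0, -1], [0, 1, 2], [0, 0, 1]]):
x' = 5 + -1 = 4
y' = -4 + 2 = -2
Result: (4, -2)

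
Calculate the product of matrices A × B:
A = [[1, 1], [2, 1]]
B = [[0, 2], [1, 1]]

Matrix multiplication:
C[0][0] = 1×0 + 1×1 = 1
C[0][1] = 1×2 + 1×1 = 3
C[1][0] = 2×0 + 1×1 = 1
C[1][1] = 2×2 + 1×1 = 5
Result: [[1, 3], [1, 5]]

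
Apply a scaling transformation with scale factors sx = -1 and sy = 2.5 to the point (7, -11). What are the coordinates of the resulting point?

Scaling matrix:
[[-1, 0], [0, 2.50]]
Result: (7 × -1, -11 × 2.5) = (-7, -27.5)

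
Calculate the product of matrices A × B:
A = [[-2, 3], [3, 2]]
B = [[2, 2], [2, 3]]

Matrix multiplication:
C[0][0] = -2×2 + 3×2 = 2
C[0][1] = -2×2 + 3×3 = 5
C[1][0] = 3×2 + 2×2 = 10
C[1][1] = 3×2 + 2×3 = 12
Result: [[2, 5], [10, 12]]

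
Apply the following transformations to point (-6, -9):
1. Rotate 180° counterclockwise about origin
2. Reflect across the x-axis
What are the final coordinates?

Step 1: Rotate 180° → (6, 9)
Step 2: Reflect across x-axis → (6, -9)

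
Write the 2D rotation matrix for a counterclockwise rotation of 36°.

Rotation matrix formula: [[cos θ, -sin θ], [sin θ, cos θ]]
For θ = 36°:
cos(36°) = 0.8090
sin(36°) = 0.5878
Result: [[0.8090, -0.5878], [0.5878, 0.8090]]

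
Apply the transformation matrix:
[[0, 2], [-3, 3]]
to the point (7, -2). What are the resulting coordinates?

Matrix multiplication:
[[0, 2], [-3, 3]] × [7, -2]ᵀ
= [(0)(7) + (2)(-2), (-3)(7) + (3)(-2)]ᵀ
= [-4, -27]ᵀ
Result: (-4, -27)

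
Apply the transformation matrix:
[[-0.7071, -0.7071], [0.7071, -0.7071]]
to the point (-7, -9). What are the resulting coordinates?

Matrix multiplication:
[[-0.7071, -0.7071], [0.7071, -0.7071]] × [-7, -9]ᵀ
= [(-0.7071)(-7) + (-0.7071)(-9), (0.7071)(-7) + (-0.7071)(-9)]ᵀ
= [11.3136, 1.4142]ᵀ
Result: (11.3136, 1.4142)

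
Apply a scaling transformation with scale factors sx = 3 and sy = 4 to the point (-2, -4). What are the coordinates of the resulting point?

Scaling matrix:
[[3, 0], [0, 4]]
Result: (-2 × 3, -4 × 4) = (-6, -16)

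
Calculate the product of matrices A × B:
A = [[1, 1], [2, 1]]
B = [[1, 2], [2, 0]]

Matrix multiplication:
C[0][0] = 1×1 + 1×2 = 3
C[0][1] = 1×2 + 1×0 = 2
C[1][0] = 2×1 + 1×2 = 4
C[1][1] = 2×2 + 1×0 = 4
Result: [[3, 2], [4, 4]]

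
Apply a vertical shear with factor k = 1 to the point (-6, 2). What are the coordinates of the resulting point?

Shear matrix for vertical shear with factor k = 1:
[[1, 0], [1, 1]]
Result: (-6, 2) → (-6, -4)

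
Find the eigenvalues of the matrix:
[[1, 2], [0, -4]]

Characteristic equation: det(A - λI) = 0
λ² - (trace)λ + (det) = 0
trace = 1 + -4 = -3, det = (1)(-4) - (2)(0) = -4
λ² - (-3)λ + (-4) = 0
λ = (-3 ± √((-3)² - 4·(-4))) / 2 = (-3 ± √25) / 2
Solving: λ = -4, 1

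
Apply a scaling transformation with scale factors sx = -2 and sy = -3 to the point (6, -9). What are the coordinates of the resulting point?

Scaling matrix:
[[-2, 0], [0, -3]]
Result: (6 × -2, -9 × -3) = (-12, 27)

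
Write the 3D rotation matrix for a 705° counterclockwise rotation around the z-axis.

Rotation matrix for counterclockwise 705° around z-axis:
cos(705°) = 0.9659, sin(705°) = -0.2588
Result: [[0.9659, 0.2588, 0], [-0.2588, 0.9659, 0], [0, 0, 1]]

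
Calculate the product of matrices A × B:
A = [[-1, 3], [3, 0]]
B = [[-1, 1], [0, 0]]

Matrix multiplication:
C[0][0] = -1×-1 + 3×0 = 1
C[0][1] = -1×1 + 3×0 = -1
C[1][0] = 3×-1 + 0×0 = -3
C[1][1] = 3×1 + 0×0 = 3
Result: [[1, -1], [-3, 3]]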